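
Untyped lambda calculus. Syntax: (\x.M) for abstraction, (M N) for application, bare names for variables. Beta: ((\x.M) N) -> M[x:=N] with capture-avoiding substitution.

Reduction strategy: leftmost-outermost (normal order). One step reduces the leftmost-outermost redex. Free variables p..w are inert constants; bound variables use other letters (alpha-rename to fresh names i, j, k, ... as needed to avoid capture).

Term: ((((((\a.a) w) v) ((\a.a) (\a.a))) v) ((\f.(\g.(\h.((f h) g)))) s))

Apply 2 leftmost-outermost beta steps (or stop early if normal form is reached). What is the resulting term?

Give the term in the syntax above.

Answer: ((((w v) (\a.a)) v) ((\f.(\g.(\h.((f h) g)))) s))

Derivation:
Step 0: ((((((\a.a) w) v) ((\a.a) (\a.a))) v) ((\f.(\g.(\h.((f h) g)))) s))
Step 1: ((((w v) ((\a.a) (\a.a))) v) ((\f.(\g.(\h.((f h) g)))) s))
Step 2: ((((w v) (\a.a)) v) ((\f.(\g.(\h.((f h) g)))) s))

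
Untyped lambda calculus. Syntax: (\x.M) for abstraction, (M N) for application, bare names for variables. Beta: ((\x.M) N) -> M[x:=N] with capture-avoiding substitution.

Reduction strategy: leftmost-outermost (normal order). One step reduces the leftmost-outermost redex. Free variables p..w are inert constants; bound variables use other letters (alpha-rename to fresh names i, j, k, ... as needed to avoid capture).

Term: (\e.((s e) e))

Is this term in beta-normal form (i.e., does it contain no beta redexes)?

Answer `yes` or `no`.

Answer: yes

Derivation:
Term: (\e.((s e) e))
No beta redexes found.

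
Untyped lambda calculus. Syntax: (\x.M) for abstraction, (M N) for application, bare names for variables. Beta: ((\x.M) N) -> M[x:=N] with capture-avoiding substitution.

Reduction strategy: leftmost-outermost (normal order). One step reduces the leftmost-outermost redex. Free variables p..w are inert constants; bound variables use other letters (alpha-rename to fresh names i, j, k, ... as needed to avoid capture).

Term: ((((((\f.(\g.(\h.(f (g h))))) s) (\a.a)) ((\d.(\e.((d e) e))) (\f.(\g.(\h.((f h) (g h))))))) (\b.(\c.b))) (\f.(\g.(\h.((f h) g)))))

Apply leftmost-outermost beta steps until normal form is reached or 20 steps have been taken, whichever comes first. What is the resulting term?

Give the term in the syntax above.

Step 0: ((((((\f.(\g.(\h.(f (g h))))) s) (\a.a)) ((\d.(\e.((d e) e))) (\f.(\g.(\h.((f h) (g h))))))) (\b.(\c.b))) (\f.(\g.(\h.((f h) g)))))
Step 1: (((((\g.(\h.(s (g h)))) (\a.a)) ((\d.(\e.((d e) e))) (\f.(\g.(\h.((f h) (g h))))))) (\b.(\c.b))) (\f.(\g.(\h.((f h) g)))))
Step 2: ((((\h.(s ((\a.a) h))) ((\d.(\e.((d e) e))) (\f.(\g.(\h.((f h) (g h))))))) (\b.(\c.b))) (\f.(\g.(\h.((f h) g)))))
Step 3: (((s ((\a.a) ((\d.(\e.((d e) e))) (\f.(\g.(\h.((f h) (g h)))))))) (\b.(\c.b))) (\f.(\g.(\h.((f h) g)))))
Step 4: (((s ((\d.(\e.((d e) e))) (\f.(\g.(\h.((f h) (g h))))))) (\b.(\c.b))) (\f.(\g.(\h.((f h) g)))))
Step 5: (((s (\e.(((\f.(\g.(\h.((f h) (g h))))) e) e))) (\b.(\c.b))) (\f.(\g.(\h.((f h) g)))))
Step 6: (((s (\e.((\g.(\h.((e h) (g h)))) e))) (\b.(\c.b))) (\f.(\g.(\h.((f h) g)))))
Step 7: (((s (\e.(\h.((e h) (e h))))) (\b.(\c.b))) (\f.(\g.(\h.((f h) g)))))

Answer: (((s (\e.(\h.((e h) (e h))))) (\b.(\c.b))) (\f.(\g.(\h.((f h) g)))))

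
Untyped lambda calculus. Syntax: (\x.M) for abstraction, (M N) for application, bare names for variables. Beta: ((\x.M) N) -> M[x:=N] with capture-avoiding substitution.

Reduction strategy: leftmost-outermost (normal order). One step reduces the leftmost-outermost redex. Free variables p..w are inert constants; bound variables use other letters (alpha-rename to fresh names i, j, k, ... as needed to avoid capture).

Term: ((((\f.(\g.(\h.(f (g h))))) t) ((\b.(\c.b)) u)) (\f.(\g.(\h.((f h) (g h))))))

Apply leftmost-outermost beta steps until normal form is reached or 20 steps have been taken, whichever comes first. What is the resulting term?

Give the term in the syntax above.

Step 0: ((((\f.(\g.(\h.(f (g h))))) t) ((\b.(\c.b)) u)) (\f.(\g.(\h.((f h) (g h))))))
Step 1: (((\g.(\h.(t (g h)))) ((\b.(\c.b)) u)) (\f.(\g.(\h.((f h) (g h))))))
Step 2: ((\h.(t (((\b.(\c.b)) u) h))) (\f.(\g.(\h.((f h) (g h))))))
Step 3: (t (((\b.(\c.b)) u) (\f.(\g.(\h.((f h) (g h)))))))
Step 4: (t ((\c.u) (\f.(\g.(\h.((f h) (g h)))))))
Step 5: (t u)

Answer: (t u)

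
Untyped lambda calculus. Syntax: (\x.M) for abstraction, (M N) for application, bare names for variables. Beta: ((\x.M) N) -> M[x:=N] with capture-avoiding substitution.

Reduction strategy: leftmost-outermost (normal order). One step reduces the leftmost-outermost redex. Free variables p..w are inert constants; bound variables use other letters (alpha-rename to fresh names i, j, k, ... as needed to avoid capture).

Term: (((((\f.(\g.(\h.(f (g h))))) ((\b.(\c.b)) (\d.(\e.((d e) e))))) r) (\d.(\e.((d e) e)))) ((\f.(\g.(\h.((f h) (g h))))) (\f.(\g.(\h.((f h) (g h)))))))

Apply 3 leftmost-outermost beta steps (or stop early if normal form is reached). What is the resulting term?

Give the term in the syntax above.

Step 0: (((((\f.(\g.(\h.(f (g h))))) ((\b.(\c.b)) (\d.(\e.((d e) e))))) r) (\d.(\e.((d e) e)))) ((\f.(\g.(\h.((f h) (g h))))) (\f.(\g.(\h.((f h) (g h)))))))
Step 1: ((((\g.(\h.(((\b.(\c.b)) (\d.(\e.((d e) e)))) (g h)))) r) (\d.(\e.((d e) e)))) ((\f.(\g.(\h.((f h) (g h))))) (\f.(\g.(\h.((f h) (g h)))))))
Step 2: (((\h.(((\b.(\c.b)) (\d.(\e.((d e) e)))) (r h))) (\d.(\e.((d e) e)))) ((\f.(\g.(\h.((f h) (g h))))) (\f.(\g.(\h.((f h) (g h)))))))
Step 3: ((((\b.(\c.b)) (\d.(\e.((d e) e)))) (r (\d.(\e.((d e) e))))) ((\f.(\g.(\h.((f h) (g h))))) (\f.(\g.(\h.((f h) (g h)))))))

Answer: ((((\b.(\c.b)) (\d.(\e.((d e) e)))) (r (\d.(\e.((d e) e))))) ((\f.(\g.(\h.((f h) (g h))))) (\f.(\g.(\h.((f h) (g h)))))))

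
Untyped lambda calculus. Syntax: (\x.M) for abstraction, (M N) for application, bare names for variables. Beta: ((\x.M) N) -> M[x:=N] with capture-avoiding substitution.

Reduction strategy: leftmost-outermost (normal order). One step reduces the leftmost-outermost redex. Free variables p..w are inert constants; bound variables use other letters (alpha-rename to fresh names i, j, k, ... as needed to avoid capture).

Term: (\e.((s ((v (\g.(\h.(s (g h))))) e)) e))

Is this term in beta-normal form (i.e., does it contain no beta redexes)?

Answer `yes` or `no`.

Answer: yes

Derivation:
Term: (\e.((s ((v (\g.(\h.(s (g h))))) e)) e))
No beta redexes found.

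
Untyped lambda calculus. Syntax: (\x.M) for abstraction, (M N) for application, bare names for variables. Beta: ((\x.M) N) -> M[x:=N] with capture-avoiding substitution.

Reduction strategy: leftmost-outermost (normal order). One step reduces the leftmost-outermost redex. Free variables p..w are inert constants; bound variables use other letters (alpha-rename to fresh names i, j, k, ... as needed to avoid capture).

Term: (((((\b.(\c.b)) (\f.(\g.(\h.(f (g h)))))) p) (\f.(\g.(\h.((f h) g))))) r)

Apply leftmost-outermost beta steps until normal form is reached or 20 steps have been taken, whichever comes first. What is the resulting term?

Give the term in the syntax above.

Step 0: (((((\b.(\c.b)) (\f.(\g.(\h.(f (g h)))))) p) (\f.(\g.(\h.((f h) g))))) r)
Step 1: ((((\c.(\f.(\g.(\h.(f (g h)))))) p) (\f.(\g.(\h.((f h) g))))) r)
Step 2: (((\f.(\g.(\h.(f (g h))))) (\f.(\g.(\h.((f h) g))))) r)
Step 3: ((\g.(\h.((\f.(\g.(\h.((f h) g)))) (g h)))) r)
Step 4: (\h.((\f.(\g.(\h.((f h) g)))) (r h)))
Step 5: (\h.(\g.(\i.(((r h) i) g))))

Answer: (\h.(\g.(\i.(((r h) i) g))))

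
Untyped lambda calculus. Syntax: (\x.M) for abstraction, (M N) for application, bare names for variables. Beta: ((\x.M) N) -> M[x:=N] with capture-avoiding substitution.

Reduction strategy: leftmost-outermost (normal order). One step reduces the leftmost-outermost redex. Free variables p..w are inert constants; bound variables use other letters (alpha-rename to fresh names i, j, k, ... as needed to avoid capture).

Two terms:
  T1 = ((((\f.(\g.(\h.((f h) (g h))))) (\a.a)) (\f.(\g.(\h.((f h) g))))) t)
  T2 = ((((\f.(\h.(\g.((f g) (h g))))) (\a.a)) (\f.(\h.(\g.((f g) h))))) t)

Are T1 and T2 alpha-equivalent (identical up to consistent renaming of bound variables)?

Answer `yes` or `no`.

Term 1: ((((\f.(\g.(\h.((f h) (g h))))) (\a.a)) (\f.(\g.(\h.((f h) g))))) t)
Term 2: ((((\f.(\h.(\g.((f g) (h g))))) (\a.a)) (\f.(\h.(\g.((f g) h))))) t)
Alpha-equivalence: compare structure up to binder renaming.
Result: True

Answer: yes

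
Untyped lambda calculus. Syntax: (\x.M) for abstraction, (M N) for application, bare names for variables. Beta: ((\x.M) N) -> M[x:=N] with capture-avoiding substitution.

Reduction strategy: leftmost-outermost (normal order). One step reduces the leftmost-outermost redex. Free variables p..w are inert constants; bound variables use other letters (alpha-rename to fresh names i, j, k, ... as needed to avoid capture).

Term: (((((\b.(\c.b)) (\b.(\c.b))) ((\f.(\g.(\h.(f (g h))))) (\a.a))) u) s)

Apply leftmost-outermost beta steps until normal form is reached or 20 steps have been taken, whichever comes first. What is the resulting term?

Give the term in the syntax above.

Step 0: (((((\b.(\c.b)) (\b.(\c.b))) ((\f.(\g.(\h.(f (g h))))) (\a.a))) u) s)
Step 1: ((((\c.(\b.(\c.b))) ((\f.(\g.(\h.(f (g h))))) (\a.a))) u) s)
Step 2: (((\b.(\c.b)) u) s)
Step 3: ((\c.u) s)
Step 4: u

Answer: u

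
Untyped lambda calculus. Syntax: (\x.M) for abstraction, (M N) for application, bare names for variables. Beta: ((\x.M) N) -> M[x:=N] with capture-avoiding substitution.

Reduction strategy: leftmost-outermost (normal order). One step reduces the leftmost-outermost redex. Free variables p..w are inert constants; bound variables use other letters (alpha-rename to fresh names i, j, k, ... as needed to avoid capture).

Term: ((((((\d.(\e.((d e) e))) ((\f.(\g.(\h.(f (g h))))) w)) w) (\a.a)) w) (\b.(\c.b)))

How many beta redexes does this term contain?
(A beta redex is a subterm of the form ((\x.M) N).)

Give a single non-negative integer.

Term: ((((((\d.(\e.((d e) e))) ((\f.(\g.(\h.(f (g h))))) w)) w) (\a.a)) w) (\b.(\c.b)))
  Redex: ((\d.(\e.((d e) e))) ((\f.(\g.(\h.(f (g h))))) w))
  Redex: ((\f.(\g.(\h.(f (g h))))) w)
Total redexes: 2

Answer: 2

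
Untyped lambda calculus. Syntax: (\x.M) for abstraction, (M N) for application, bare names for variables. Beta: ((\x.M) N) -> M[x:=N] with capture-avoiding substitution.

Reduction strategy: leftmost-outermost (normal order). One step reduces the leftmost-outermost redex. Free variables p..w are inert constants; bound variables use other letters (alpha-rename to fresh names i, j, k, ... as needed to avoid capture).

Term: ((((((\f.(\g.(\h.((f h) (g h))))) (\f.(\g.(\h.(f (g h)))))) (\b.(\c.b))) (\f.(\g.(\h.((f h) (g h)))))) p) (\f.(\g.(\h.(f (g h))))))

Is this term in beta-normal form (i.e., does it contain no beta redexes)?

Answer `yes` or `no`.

Term: ((((((\f.(\g.(\h.((f h) (g h))))) (\f.(\g.(\h.(f (g h)))))) (\b.(\c.b))) (\f.(\g.(\h.((f h) (g h)))))) p) (\f.(\g.(\h.(f (g h))))))
Found 1 beta redex(es).

Answer: no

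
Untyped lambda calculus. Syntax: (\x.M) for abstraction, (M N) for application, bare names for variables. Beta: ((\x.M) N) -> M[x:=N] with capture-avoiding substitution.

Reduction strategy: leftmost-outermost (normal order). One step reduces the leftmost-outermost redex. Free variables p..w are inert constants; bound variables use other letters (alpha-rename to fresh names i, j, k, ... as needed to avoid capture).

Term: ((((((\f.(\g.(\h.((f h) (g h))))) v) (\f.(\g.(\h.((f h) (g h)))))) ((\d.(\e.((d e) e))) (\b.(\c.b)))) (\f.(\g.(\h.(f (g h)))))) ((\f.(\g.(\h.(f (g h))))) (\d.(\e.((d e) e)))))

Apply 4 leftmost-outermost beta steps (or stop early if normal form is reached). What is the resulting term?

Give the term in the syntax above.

Answer: ((((v (\e.(((\b.(\c.b)) e) e))) ((\f.(\g.(\h.((f h) (g h))))) ((\d.(\e.((d e) e))) (\b.(\c.b))))) (\f.(\g.(\h.(f (g h)))))) ((\f.(\g.(\h.(f (g h))))) (\d.(\e.((d e) e)))))

Derivation:
Step 0: ((((((\f.(\g.(\h.((f h) (g h))))) v) (\f.(\g.(\h.((f h) (g h)))))) ((\d.(\e.((d e) e))) (\b.(\c.b)))) (\f.(\g.(\h.(f (g h)))))) ((\f.(\g.(\h.(f (g h))))) (\d.(\e.((d e) e)))))
Step 1: (((((\g.(\h.((v h) (g h)))) (\f.(\g.(\h.((f h) (g h)))))) ((\d.(\e.((d e) e))) (\b.(\c.b)))) (\f.(\g.(\h.(f (g h)))))) ((\f.(\g.(\h.(f (g h))))) (\d.(\e.((d e) e)))))
Step 2: ((((\h.((v h) ((\f.(\g.(\h.((f h) (g h))))) h))) ((\d.(\e.((d e) e))) (\b.(\c.b)))) (\f.(\g.(\h.(f (g h)))))) ((\f.(\g.(\h.(f (g h))))) (\d.(\e.((d e) e)))))
Step 3: ((((v ((\d.(\e.((d e) e))) (\b.(\c.b)))) ((\f.(\g.(\h.((f h) (g h))))) ((\d.(\e.((d e) e))) (\b.(\c.b))))) (\f.(\g.(\h.(f (g h)))))) ((\f.(\g.(\h.(f (g h))))) (\d.(\e.((d e) e)))))
Step 4: ((((v (\e.(((\b.(\c.b)) e) e))) ((\f.(\g.(\h.((f h) (g h))))) ((\d.(\e.((d e) e))) (\b.(\c.b))))) (\f.(\g.(\h.(f (g h)))))) ((\f.(\g.(\h.(f (g h))))) (\d.(\e.((d e) e)))))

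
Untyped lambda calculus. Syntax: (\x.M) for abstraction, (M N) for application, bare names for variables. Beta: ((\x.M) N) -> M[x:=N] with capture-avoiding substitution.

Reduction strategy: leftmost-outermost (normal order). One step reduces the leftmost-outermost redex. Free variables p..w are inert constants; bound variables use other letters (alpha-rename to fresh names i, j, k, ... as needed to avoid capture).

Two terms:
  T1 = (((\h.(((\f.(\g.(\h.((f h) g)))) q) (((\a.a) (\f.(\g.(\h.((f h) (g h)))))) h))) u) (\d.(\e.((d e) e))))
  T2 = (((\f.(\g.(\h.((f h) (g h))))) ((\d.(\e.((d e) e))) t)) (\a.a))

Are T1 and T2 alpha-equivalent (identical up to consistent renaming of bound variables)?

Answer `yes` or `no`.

Answer: no

Derivation:
Term 1: (((\h.(((\f.(\g.(\h.((f h) g)))) q) (((\a.a) (\f.(\g.(\h.((f h) (g h)))))) h))) u) (\d.(\e.((d e) e))))
Term 2: (((\f.(\g.(\h.((f h) (g h))))) ((\d.(\e.((d e) e))) t)) (\a.a))
Alpha-equivalence: compare structure up to binder renaming.
Result: False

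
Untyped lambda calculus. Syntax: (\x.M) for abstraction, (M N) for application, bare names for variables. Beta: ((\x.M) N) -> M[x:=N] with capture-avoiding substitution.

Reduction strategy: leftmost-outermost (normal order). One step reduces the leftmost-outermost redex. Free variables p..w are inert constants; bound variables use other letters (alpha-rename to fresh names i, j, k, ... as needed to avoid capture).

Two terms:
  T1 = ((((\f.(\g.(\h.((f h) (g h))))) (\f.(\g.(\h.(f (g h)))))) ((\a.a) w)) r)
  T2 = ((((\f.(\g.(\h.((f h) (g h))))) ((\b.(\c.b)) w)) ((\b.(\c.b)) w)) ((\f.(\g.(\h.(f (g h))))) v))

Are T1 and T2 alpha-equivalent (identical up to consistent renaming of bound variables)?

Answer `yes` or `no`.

Term 1: ((((\f.(\g.(\h.((f h) (g h))))) (\f.(\g.(\h.(f (g h)))))) ((\a.a) w)) r)
Term 2: ((((\f.(\g.(\h.((f h) (g h))))) ((\b.(\c.b)) w)) ((\b.(\c.b)) w)) ((\f.(\g.(\h.(f (g h))))) v))
Alpha-equivalence: compare structure up to binder renaming.
Result: False

Answer: no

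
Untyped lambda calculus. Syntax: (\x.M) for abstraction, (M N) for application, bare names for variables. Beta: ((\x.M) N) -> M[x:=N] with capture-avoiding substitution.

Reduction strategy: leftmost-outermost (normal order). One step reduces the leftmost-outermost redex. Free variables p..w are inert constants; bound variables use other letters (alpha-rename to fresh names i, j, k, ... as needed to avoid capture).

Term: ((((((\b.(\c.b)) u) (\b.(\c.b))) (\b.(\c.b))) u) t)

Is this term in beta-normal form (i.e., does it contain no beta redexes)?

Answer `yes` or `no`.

Term: ((((((\b.(\c.b)) u) (\b.(\c.b))) (\b.(\c.b))) u) t)
Found 1 beta redex(es).

Answer: no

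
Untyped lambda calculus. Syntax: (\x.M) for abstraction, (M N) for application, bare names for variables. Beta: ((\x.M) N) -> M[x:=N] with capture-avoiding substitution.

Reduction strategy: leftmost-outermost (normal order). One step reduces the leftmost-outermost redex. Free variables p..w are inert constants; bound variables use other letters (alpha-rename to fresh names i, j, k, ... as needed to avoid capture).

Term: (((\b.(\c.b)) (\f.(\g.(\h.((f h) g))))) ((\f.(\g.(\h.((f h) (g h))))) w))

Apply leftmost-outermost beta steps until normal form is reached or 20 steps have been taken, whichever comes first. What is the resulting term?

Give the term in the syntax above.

Step 0: (((\b.(\c.b)) (\f.(\g.(\h.((f h) g))))) ((\f.(\g.(\h.((f h) (g h))))) w))
Step 1: ((\c.(\f.(\g.(\h.((f h) g))))) ((\f.(\g.(\h.((f h) (g h))))) w))
Step 2: (\f.(\g.(\h.((f h) g))))

Answer: (\f.(\g.(\h.((f h) g))))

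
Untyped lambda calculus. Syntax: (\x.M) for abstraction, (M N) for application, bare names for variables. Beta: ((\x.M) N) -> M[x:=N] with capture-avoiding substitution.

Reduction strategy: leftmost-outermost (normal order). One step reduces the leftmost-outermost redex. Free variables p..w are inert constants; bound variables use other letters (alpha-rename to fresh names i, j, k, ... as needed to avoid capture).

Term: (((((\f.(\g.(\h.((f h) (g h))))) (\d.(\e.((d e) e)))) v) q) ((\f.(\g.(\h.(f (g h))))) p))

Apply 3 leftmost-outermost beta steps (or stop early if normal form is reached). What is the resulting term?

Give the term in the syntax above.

Step 0: (((((\f.(\g.(\h.((f h) (g h))))) (\d.(\e.((d e) e)))) v) q) ((\f.(\g.(\h.(f (g h))))) p))
Step 1: ((((\g.(\h.(((\d.(\e.((d e) e))) h) (g h)))) v) q) ((\f.(\g.(\h.(f (g h))))) p))
Step 2: (((\h.(((\d.(\e.((d e) e))) h) (v h))) q) ((\f.(\g.(\h.(f (g h))))) p))
Step 3: ((((\d.(\e.((d e) e))) q) (v q)) ((\f.(\g.(\h.(f (g h))))) p))

Answer: ((((\d.(\e.((d e) e))) q) (v q)) ((\f.(\g.(\h.(f (g h))))) p))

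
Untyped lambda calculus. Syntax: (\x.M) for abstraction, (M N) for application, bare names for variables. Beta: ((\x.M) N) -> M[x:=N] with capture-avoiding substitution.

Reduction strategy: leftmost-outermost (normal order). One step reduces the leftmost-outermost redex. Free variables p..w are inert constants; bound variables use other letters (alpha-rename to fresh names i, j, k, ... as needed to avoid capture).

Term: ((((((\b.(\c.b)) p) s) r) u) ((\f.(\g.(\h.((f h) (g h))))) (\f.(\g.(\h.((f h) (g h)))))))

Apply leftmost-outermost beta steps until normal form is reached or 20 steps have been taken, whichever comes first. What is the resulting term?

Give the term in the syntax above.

Step 0: ((((((\b.(\c.b)) p) s) r) u) ((\f.(\g.(\h.((f h) (g h))))) (\f.(\g.(\h.((f h) (g h)))))))
Step 1: (((((\c.p) s) r) u) ((\f.(\g.(\h.((f h) (g h))))) (\f.(\g.(\h.((f h) (g h)))))))
Step 2: (((p r) u) ((\f.(\g.(\h.((f h) (g h))))) (\f.(\g.(\h.((f h) (g h)))))))
Step 3: (((p r) u) (\g.(\h.(((\f.(\g.(\h.((f h) (g h))))) h) (g h)))))
Step 4: (((p r) u) (\g.(\h.((\g.(\i.((h i) (g i)))) (g h)))))
Step 5: (((p r) u) (\g.(\h.(\i.((h i) ((g h) i))))))

Answer: (((p r) u) (\g.(\h.(\i.((h i) ((g h) i))))))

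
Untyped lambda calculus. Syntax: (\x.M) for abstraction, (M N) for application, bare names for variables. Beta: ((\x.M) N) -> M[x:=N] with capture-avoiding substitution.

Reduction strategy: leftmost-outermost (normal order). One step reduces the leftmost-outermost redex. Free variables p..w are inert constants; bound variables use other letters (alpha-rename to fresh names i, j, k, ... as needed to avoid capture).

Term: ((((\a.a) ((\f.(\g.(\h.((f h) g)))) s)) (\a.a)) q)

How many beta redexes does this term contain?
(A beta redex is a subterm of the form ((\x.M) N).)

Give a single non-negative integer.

Term: ((((\a.a) ((\f.(\g.(\h.((f h) g)))) s)) (\a.a)) q)
  Redex: ((\a.a) ((\f.(\g.(\h.((f h) g)))) s))
  Redex: ((\f.(\g.(\h.((f h) g)))) s)
Total redexes: 2

Answer: 2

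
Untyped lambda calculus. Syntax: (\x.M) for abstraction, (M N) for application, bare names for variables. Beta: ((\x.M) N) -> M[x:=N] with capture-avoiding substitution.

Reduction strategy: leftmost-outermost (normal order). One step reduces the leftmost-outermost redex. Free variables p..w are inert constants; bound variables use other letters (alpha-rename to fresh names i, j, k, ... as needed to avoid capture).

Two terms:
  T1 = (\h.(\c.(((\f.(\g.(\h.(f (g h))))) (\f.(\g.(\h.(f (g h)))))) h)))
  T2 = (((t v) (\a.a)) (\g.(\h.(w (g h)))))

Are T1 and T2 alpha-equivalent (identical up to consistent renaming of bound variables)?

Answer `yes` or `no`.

Answer: no

Derivation:
Term 1: (\h.(\c.(((\f.(\g.(\h.(f (g h))))) (\f.(\g.(\h.(f (g h)))))) h)))
Term 2: (((t v) (\a.a)) (\g.(\h.(w (g h)))))
Alpha-equivalence: compare structure up to binder renaming.
Result: False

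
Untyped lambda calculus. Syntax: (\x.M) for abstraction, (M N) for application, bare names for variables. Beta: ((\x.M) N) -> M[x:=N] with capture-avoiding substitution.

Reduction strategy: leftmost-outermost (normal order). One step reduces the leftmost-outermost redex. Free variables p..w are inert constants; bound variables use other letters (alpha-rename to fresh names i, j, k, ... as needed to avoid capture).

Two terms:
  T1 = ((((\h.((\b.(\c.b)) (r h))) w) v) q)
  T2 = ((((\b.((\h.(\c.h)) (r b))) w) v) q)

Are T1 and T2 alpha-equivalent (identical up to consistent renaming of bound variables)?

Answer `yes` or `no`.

Answer: yes

Derivation:
Term 1: ((((\h.((\b.(\c.b)) (r h))) w) v) q)
Term 2: ((((\b.((\h.(\c.h)) (r b))) w) v) q)
Alpha-equivalence: compare structure up to binder renaming.
Result: True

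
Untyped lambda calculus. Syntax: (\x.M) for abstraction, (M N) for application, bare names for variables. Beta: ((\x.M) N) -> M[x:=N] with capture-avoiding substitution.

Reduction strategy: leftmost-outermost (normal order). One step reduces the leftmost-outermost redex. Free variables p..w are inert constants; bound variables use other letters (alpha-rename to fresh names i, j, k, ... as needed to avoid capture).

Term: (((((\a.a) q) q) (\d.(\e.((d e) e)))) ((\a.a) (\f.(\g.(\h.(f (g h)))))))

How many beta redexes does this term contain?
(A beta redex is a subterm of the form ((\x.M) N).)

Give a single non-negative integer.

Answer: 2

Derivation:
Term: (((((\a.a) q) q) (\d.(\e.((d e) e)))) ((\a.a) (\f.(\g.(\h.(f (g h)))))))
  Redex: ((\a.a) q)
  Redex: ((\a.a) (\f.(\g.(\h.(f (g h))))))
Total redexes: 2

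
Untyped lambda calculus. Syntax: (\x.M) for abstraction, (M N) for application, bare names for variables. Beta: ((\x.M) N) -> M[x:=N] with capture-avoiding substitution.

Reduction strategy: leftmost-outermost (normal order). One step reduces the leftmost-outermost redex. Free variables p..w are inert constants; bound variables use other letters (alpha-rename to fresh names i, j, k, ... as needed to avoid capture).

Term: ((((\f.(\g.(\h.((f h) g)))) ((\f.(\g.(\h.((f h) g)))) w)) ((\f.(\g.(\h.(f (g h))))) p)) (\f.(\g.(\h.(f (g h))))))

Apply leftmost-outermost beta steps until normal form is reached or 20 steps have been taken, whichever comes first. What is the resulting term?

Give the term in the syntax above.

Answer: ((w (\g.(\h.(p (g h))))) (\f.(\g.(\h.(f (g h))))))

Derivation:
Step 0: ((((\f.(\g.(\h.((f h) g)))) ((\f.(\g.(\h.((f h) g)))) w)) ((\f.(\g.(\h.(f (g h))))) p)) (\f.(\g.(\h.(f (g h))))))
Step 1: (((\g.(\h.((((\f.(\g.(\h.((f h) g)))) w) h) g))) ((\f.(\g.(\h.(f (g h))))) p)) (\f.(\g.(\h.(f (g h))))))
Step 2: ((\h.((((\f.(\g.(\h.((f h) g)))) w) h) ((\f.(\g.(\h.(f (g h))))) p))) (\f.(\g.(\h.(f (g h))))))
Step 3: ((((\f.(\g.(\h.((f h) g)))) w) (\f.(\g.(\h.(f (g h)))))) ((\f.(\g.(\h.(f (g h))))) p))
Step 4: (((\g.(\h.((w h) g))) (\f.(\g.(\h.(f (g h)))))) ((\f.(\g.(\h.(f (g h))))) p))
Step 5: ((\h.((w h) (\f.(\g.(\h.(f (g h))))))) ((\f.(\g.(\h.(f (g h))))) p))
Step 6: ((w ((\f.(\g.(\h.(f (g h))))) p)) (\f.(\g.(\h.(f (g h))))))
Step 7: ((w (\g.(\h.(p (g h))))) (\f.(\g.(\h.(f (g h))))))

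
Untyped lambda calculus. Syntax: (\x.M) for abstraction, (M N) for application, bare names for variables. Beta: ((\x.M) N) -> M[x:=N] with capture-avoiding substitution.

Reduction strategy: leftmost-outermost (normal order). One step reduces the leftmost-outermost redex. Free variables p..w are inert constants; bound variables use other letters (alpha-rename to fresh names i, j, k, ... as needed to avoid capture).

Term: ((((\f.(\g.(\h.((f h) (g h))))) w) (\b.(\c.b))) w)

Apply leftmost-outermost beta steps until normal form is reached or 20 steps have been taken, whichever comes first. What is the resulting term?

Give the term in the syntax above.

Step 0: ((((\f.(\g.(\h.((f h) (g h))))) w) (\b.(\c.b))) w)
Step 1: (((\g.(\h.((w h) (g h)))) (\b.(\c.b))) w)
Step 2: ((\h.((w h) ((\b.(\c.b)) h))) w)
Step 3: ((w w) ((\b.(\c.b)) w))
Step 4: ((w w) (\c.w))

Answer: ((w w) (\c.w))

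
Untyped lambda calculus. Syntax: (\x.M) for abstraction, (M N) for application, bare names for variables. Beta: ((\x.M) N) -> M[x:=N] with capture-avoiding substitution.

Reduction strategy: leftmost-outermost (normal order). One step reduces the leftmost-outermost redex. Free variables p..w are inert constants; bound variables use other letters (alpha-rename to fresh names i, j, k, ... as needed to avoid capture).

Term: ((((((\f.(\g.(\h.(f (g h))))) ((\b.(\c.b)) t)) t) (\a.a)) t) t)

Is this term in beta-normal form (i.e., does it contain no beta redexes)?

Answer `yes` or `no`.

Term: ((((((\f.(\g.(\h.(f (g h))))) ((\b.(\c.b)) t)) t) (\a.a)) t) t)
Found 2 beta redex(es).

Answer: no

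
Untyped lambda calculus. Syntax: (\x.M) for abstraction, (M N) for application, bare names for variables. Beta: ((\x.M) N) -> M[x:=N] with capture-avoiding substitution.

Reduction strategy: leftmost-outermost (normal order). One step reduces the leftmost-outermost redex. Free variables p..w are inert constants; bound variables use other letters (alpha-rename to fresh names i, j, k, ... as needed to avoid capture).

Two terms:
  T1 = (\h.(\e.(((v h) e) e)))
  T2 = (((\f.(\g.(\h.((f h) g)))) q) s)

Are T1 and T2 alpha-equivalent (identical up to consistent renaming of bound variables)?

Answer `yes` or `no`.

Answer: no

Derivation:
Term 1: (\h.(\e.(((v h) e) e)))
Term 2: (((\f.(\g.(\h.((f h) g)))) q) s)
Alpha-equivalence: compare structure up to binder renaming.
Result: False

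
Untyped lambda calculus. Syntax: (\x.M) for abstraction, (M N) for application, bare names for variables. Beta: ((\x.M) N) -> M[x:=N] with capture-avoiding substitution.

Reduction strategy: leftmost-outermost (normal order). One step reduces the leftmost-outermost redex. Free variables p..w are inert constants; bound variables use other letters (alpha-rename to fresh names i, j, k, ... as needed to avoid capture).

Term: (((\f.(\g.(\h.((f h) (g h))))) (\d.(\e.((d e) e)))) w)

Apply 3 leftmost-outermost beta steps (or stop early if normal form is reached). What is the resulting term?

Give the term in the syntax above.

Answer: (\h.((\e.((h e) e)) (w h)))

Derivation:
Step 0: (((\f.(\g.(\h.((f h) (g h))))) (\d.(\e.((d e) e)))) w)
Step 1: ((\g.(\h.(((\d.(\e.((d e) e))) h) (g h)))) w)
Step 2: (\h.(((\d.(\e.((d e) e))) h) (w h)))
Step 3: (\h.((\e.((h e) e)) (w h)))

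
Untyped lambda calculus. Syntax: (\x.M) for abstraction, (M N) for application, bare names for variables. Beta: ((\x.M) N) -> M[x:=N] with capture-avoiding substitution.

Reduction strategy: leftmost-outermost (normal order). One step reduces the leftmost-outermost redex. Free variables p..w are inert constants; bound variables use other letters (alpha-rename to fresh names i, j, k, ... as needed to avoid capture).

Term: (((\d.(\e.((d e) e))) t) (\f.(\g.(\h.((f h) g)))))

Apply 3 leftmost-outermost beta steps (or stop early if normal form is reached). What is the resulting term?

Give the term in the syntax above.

Answer: ((t (\f.(\g.(\h.((f h) g))))) (\f.(\g.(\h.((f h) g)))))

Derivation:
Step 0: (((\d.(\e.((d e) e))) t) (\f.(\g.(\h.((f h) g)))))
Step 1: ((\e.((t e) e)) (\f.(\g.(\h.((f h) g)))))
Step 2: ((t (\f.(\g.(\h.((f h) g))))) (\f.(\g.(\h.((f h) g)))))
Step 3: (normal form reached)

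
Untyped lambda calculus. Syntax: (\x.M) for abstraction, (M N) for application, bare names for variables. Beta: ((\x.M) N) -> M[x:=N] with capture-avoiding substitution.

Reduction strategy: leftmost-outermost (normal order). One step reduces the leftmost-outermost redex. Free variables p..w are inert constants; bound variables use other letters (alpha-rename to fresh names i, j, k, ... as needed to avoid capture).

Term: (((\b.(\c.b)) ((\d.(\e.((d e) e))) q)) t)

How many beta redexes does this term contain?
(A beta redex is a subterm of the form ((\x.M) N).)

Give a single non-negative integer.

Term: (((\b.(\c.b)) ((\d.(\e.((d e) e))) q)) t)
  Redex: ((\b.(\c.b)) ((\d.(\e.((d e) e))) q))
  Redex: ((\d.(\e.((d e) e))) q)
Total redexes: 2

Answer: 2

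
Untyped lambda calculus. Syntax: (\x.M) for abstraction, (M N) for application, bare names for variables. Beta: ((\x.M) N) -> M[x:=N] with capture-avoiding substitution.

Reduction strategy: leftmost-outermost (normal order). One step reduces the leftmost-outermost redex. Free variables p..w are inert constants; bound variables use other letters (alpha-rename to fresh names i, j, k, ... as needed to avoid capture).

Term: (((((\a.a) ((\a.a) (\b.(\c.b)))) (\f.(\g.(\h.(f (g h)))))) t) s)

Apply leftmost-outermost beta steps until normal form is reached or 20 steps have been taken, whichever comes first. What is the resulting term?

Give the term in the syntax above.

Answer: (\g.(\h.(s (g h))))

Derivation:
Step 0: (((((\a.a) ((\a.a) (\b.(\c.b)))) (\f.(\g.(\h.(f (g h)))))) t) s)
Step 1: (((((\a.a) (\b.(\c.b))) (\f.(\g.(\h.(f (g h)))))) t) s)
Step 2: ((((\b.(\c.b)) (\f.(\g.(\h.(f (g h)))))) t) s)
Step 3: (((\c.(\f.(\g.(\h.(f (g h)))))) t) s)
Step 4: ((\f.(\g.(\h.(f (g h))))) s)
Step 5: (\g.(\h.(s (g h))))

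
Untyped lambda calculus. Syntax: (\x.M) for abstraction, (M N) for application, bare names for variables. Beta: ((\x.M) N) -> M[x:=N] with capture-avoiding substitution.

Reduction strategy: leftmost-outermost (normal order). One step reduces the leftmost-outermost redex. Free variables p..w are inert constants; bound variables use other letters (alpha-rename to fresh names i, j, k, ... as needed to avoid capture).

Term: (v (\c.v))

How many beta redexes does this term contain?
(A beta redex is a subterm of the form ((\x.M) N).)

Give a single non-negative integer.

Answer: 0

Derivation:
Term: (v (\c.v))
  (no redexes)
Total redexes: 0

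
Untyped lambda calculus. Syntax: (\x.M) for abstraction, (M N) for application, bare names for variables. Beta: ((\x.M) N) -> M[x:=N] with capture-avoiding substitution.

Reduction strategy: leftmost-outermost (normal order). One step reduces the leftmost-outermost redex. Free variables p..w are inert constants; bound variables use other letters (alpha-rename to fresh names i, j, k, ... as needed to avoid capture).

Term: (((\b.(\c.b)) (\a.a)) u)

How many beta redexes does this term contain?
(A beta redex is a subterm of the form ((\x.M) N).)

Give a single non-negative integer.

Answer: 1

Derivation:
Term: (((\b.(\c.b)) (\a.a)) u)
  Redex: ((\b.(\c.b)) (\a.a))
Total redexes: 1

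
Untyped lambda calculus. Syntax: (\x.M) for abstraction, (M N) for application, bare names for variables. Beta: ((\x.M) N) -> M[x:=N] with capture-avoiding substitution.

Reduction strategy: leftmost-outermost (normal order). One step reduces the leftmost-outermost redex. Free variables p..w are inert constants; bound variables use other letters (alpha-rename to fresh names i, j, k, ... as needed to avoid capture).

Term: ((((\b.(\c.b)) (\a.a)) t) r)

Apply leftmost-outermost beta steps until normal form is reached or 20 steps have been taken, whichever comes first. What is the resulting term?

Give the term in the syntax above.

Step 0: ((((\b.(\c.b)) (\a.a)) t) r)
Step 1: (((\c.(\a.a)) t) r)
Step 2: ((\a.a) r)
Step 3: r

Answer: r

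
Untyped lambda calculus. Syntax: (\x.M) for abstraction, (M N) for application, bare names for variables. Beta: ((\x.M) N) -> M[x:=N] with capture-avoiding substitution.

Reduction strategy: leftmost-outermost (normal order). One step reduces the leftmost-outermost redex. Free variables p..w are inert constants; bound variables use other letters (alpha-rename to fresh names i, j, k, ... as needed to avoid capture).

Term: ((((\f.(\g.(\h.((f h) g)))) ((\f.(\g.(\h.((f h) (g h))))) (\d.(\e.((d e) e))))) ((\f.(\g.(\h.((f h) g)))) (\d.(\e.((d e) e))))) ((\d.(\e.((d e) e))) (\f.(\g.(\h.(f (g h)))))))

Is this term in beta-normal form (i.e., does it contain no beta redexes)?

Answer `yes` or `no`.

Answer: no

Derivation:
Term: ((((\f.(\g.(\h.((f h) g)))) ((\f.(\g.(\h.((f h) (g h))))) (\d.(\e.((d e) e))))) ((\f.(\g.(\h.((f h) g)))) (\d.(\e.((d e) e))))) ((\d.(\e.((d e) e))) (\f.(\g.(\h.(f (g h)))))))
Found 4 beta redex(es).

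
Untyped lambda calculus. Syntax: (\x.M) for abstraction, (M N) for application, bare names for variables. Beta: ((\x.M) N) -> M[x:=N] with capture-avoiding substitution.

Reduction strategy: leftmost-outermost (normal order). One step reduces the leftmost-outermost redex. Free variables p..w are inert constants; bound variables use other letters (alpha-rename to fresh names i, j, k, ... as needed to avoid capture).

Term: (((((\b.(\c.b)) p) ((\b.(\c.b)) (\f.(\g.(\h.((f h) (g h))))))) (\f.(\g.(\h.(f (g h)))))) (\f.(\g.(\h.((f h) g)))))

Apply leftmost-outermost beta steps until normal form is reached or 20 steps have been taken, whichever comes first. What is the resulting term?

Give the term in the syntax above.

Answer: ((p (\f.(\g.(\h.(f (g h)))))) (\f.(\g.(\h.((f h) g)))))

Derivation:
Step 0: (((((\b.(\c.b)) p) ((\b.(\c.b)) (\f.(\g.(\h.((f h) (g h))))))) (\f.(\g.(\h.(f (g h)))))) (\f.(\g.(\h.((f h) g)))))
Step 1: ((((\c.p) ((\b.(\c.b)) (\f.(\g.(\h.((f h) (g h))))))) (\f.(\g.(\h.(f (g h)))))) (\f.(\g.(\h.((f h) g)))))
Step 2: ((p (\f.(\g.(\h.(f (g h)))))) (\f.(\g.(\h.((f h) g)))))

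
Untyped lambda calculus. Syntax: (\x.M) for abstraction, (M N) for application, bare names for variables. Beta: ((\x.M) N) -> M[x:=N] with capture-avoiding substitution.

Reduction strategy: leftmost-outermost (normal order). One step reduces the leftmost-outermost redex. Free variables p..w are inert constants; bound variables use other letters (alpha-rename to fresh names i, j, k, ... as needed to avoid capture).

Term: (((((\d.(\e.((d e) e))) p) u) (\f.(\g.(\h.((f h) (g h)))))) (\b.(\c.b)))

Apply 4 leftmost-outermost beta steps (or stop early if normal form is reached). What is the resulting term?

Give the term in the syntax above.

Step 0: (((((\d.(\e.((d e) e))) p) u) (\f.(\g.(\h.((f h) (g h)))))) (\b.(\c.b)))
Step 1: ((((\e.((p e) e)) u) (\f.(\g.(\h.((f h) (g h)))))) (\b.(\c.b)))
Step 2: ((((p u) u) (\f.(\g.(\h.((f h) (g h)))))) (\b.(\c.b)))
Step 3: (normal form reached)

Answer: ((((p u) u) (\f.(\g.(\h.((f h) (g h)))))) (\b.(\c.b)))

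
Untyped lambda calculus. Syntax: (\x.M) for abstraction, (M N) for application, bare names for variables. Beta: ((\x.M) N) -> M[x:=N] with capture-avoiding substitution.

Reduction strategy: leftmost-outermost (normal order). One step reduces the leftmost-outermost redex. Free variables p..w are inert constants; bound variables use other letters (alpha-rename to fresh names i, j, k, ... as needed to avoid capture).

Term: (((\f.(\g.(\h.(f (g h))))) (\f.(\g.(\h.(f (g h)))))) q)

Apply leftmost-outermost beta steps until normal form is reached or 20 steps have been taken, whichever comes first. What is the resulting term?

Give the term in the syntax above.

Answer: (\h.(\g.(\i.((q h) (g i)))))

Derivation:
Step 0: (((\f.(\g.(\h.(f (g h))))) (\f.(\g.(\h.(f (g h)))))) q)
Step 1: ((\g.(\h.((\f.(\g.(\h.(f (g h))))) (g h)))) q)
Step 2: (\h.((\f.(\g.(\h.(f (g h))))) (q h)))
Step 3: (\h.(\g.(\i.((q h) (g i)))))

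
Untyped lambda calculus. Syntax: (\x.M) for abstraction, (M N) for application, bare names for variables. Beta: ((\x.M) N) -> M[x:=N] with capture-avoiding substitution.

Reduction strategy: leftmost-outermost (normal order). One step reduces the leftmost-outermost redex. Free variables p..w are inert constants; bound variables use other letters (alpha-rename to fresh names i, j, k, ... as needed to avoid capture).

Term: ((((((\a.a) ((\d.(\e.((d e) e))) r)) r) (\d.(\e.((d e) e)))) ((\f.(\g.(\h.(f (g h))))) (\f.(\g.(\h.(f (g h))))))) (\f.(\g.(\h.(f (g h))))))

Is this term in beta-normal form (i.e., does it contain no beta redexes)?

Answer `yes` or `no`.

Term: ((((((\a.a) ((\d.(\e.((d e) e))) r)) r) (\d.(\e.((d e) e)))) ((\f.(\g.(\h.(f (g h))))) (\f.(\g.(\h.(f (g h))))))) (\f.(\g.(\h.(f (g h))))))
Found 3 beta redex(es).

Answer: no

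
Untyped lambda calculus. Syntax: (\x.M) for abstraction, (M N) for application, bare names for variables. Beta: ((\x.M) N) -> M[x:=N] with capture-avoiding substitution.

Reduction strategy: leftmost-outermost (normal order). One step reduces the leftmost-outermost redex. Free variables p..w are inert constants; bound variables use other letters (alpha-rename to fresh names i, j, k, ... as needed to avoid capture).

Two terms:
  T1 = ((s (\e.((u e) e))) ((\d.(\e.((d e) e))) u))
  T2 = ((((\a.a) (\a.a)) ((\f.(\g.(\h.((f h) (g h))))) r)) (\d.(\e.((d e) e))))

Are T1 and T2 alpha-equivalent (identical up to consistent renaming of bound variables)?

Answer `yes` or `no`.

Term 1: ((s (\e.((u e) e))) ((\d.(\e.((d e) e))) u))
Term 2: ((((\a.a) (\a.a)) ((\f.(\g.(\h.((f h) (g h))))) r)) (\d.(\e.((d e) e))))
Alpha-equivalence: compare structure up to binder renaming.
Result: False

Answer: no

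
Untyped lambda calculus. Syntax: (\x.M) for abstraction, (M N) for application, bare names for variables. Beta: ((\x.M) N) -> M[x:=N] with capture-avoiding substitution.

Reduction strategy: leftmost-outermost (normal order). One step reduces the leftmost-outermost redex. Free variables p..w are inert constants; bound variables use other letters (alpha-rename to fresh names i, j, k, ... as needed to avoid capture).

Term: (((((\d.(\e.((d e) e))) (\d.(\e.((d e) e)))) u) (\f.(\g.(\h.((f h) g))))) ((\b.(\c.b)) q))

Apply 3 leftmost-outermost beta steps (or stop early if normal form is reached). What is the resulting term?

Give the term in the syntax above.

Answer: ((((\e.((u e) e)) u) (\f.(\g.(\h.((f h) g))))) ((\b.(\c.b)) q))

Derivation:
Step 0: (((((\d.(\e.((d e) e))) (\d.(\e.((d e) e)))) u) (\f.(\g.(\h.((f h) g))))) ((\b.(\c.b)) q))
Step 1: ((((\e.(((\d.(\e.((d e) e))) e) e)) u) (\f.(\g.(\h.((f h) g))))) ((\b.(\c.b)) q))
Step 2: (((((\d.(\e.((d e) e))) u) u) (\f.(\g.(\h.((f h) g))))) ((\b.(\c.b)) q))
Step 3: ((((\e.((u e) e)) u) (\f.(\g.(\h.((f h) g))))) ((\b.(\c.b)) q))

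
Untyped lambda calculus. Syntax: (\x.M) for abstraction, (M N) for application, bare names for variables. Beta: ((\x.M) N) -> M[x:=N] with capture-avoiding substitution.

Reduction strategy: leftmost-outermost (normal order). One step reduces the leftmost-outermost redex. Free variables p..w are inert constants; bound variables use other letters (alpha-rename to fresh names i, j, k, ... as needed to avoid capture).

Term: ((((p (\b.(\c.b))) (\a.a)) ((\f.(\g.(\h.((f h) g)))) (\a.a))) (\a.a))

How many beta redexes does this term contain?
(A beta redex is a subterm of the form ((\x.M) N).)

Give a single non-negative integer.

Answer: 1

Derivation:
Term: ((((p (\b.(\c.b))) (\a.a)) ((\f.(\g.(\h.((f h) g)))) (\a.a))) (\a.a))
  Redex: ((\f.(\g.(\h.((f h) g)))) (\a.a))
Total redexes: 1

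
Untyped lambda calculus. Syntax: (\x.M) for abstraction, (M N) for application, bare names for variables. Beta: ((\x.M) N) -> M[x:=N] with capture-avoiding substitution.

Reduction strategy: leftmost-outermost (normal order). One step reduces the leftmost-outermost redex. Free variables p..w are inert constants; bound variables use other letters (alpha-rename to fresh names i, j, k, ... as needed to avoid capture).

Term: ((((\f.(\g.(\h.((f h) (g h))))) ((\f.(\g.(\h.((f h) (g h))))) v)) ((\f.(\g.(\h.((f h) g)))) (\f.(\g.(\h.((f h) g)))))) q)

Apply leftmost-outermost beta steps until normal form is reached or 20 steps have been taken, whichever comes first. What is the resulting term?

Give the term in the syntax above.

Answer: ((v (\h.(\i.((h i) q)))) (q (\h.(\i.((h i) q)))))

Derivation:
Step 0: ((((\f.(\g.(\h.((f h) (g h))))) ((\f.(\g.(\h.((f h) (g h))))) v)) ((\f.(\g.(\h.((f h) g)))) (\f.(\g.(\h.((f h) g)))))) q)
Step 1: (((\g.(\h.((((\f.(\g.(\h.((f h) (g h))))) v) h) (g h)))) ((\f.(\g.(\h.((f h) g)))) (\f.(\g.(\h.((f h) g)))))) q)
Step 2: ((\h.((((\f.(\g.(\h.((f h) (g h))))) v) h) (((\f.(\g.(\h.((f h) g)))) (\f.(\g.(\h.((f h) g))))) h))) q)
Step 3: ((((\f.(\g.(\h.((f h) (g h))))) v) q) (((\f.(\g.(\h.((f h) g)))) (\f.(\g.(\h.((f h) g))))) q))
Step 4: (((\g.(\h.((v h) (g h)))) q) (((\f.(\g.(\h.((f h) g)))) (\f.(\g.(\h.((f h) g))))) q))
Step 5: ((\h.((v h) (q h))) (((\f.(\g.(\h.((f h) g)))) (\f.(\g.(\h.((f h) g))))) q))
Step 6: ((v (((\f.(\g.(\h.((f h) g)))) (\f.(\g.(\h.((f h) g))))) q)) (q (((\f.(\g.(\h.((f h) g)))) (\f.(\g.(\h.((f h) g))))) q)))
Step 7: ((v ((\g.(\h.(((\f.(\g.(\h.((f h) g)))) h) g))) q)) (q (((\f.(\g.(\h.((f h) g)))) (\f.(\g.(\h.((f h) g))))) q)))
Step 8: ((v (\h.(((\f.(\g.(\h.((f h) g)))) h) q))) (q (((\f.(\g.(\h.((f h) g)))) (\f.(\g.(\h.((f h) g))))) q)))
Step 9: ((v (\h.((\g.(\i.((h i) g))) q))) (q (((\f.(\g.(\h.((f h) g)))) (\f.(\g.(\h.((f h) g))))) q)))
Step 10: ((v (\h.(\i.((h i) q)))) (q (((\f.(\g.(\h.((f h) g)))) (\f.(\g.(\h.((f h) g))))) q)))
Step 11: ((v (\h.(\i.((h i) q)))) (q ((\g.(\h.(((\f.(\g.(\h.((f h) g)))) h) g))) q)))
Step 12: ((v (\h.(\i.((h i) q)))) (q (\h.(((\f.(\g.(\h.((f h) g)))) h) q))))
Step 13: ((v (\h.(\i.((h i) q)))) (q (\h.((\g.(\i.((h i) g))) q))))
Step 14: ((v (\h.(\i.((h i) q)))) (q (\h.(\i.((h i) q)))))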